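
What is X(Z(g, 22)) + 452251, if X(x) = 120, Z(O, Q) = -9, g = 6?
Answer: 452371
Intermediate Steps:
X(Z(g, 22)) + 452251 = 120 + 452251 = 452371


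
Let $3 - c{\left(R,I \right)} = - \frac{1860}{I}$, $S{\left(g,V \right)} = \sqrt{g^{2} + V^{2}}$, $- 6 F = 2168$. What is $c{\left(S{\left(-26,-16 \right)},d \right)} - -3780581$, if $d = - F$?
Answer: $\frac{1024539659}{271} \approx 3.7806 \cdot 10^{6}$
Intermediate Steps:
$F = - \frac{1084}{3}$ ($F = \left(- \frac{1}{6}\right) 2168 = - \frac{1084}{3} \approx -361.33$)
$S{\left(g,V \right)} = \sqrt{V^{2} + g^{2}}$
$d = \frac{1084}{3}$ ($d = \left(-1\right) \left(- \frac{1084}{3}\right) = \frac{1084}{3} \approx 361.33$)
$c{\left(R,I \right)} = 3 + \frac{1860}{I}$ ($c{\left(R,I \right)} = 3 - - \frac{1860}{I} = 3 + \frac{1860}{I}$)
$c{\left(S{\left(-26,-16 \right)},d \right)} - -3780581 = \left(3 + \frac{1860}{\frac{1084}{3}}\right) - -3780581 = \left(3 + 1860 \cdot \frac{3}{1084}\right) + 3780581 = \left(3 + \frac{1395}{271}\right) + 3780581 = \frac{2208}{271} + 3780581 = \frac{1024539659}{271}$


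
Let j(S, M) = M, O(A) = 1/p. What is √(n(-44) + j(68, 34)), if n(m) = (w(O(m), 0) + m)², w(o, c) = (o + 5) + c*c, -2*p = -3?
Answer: √13531/3 ≈ 38.774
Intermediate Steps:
p = 3/2 (p = -½*(-3) = 3/2 ≈ 1.5000)
O(A) = ⅔ (O(A) = 1/(3/2) = ⅔)
w(o, c) = 5 + o + c² (w(o, c) = (5 + o) + c² = 5 + o + c²)
n(m) = (17/3 + m)² (n(m) = ((5 + ⅔ + 0²) + m)² = ((5 + ⅔ + 0) + m)² = (17/3 + m)²)
√(n(-44) + j(68, 34)) = √((17 + 3*(-44))²/9 + 34) = √((17 - 132)²/9 + 34) = √((⅑)*(-115)² + 34) = √((⅑)*13225 + 34) = √(13225/9 + 34) = √(13531/9) = √13531/3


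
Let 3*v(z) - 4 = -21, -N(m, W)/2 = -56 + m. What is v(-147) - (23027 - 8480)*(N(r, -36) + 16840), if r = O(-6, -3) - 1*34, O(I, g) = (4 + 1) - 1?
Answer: -742420709/3 ≈ -2.4747e+8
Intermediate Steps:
O(I, g) = 4 (O(I, g) = 5 - 1 = 4)
r = -30 (r = 4 - 1*34 = 4 - 34 = -30)
N(m, W) = 112 - 2*m (N(m, W) = -2*(-56 + m) = 112 - 2*m)
v(z) = -17/3 (v(z) = 4/3 + (1/3)*(-21) = 4/3 - 7 = -17/3)
v(-147) - (23027 - 8480)*(N(r, -36) + 16840) = -17/3 - (23027 - 8480)*((112 - 2*(-30)) + 16840) = -17/3 - 14547*((112 + 60) + 16840) = -17/3 - 14547*(172 + 16840) = -17/3 - 14547*17012 = -17/3 - 1*247473564 = -17/3 - 247473564 = -742420709/3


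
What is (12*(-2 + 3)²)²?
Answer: 144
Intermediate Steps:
(12*(-2 + 3)²)² = (12*1²)² = (12*1)² = 12² = 144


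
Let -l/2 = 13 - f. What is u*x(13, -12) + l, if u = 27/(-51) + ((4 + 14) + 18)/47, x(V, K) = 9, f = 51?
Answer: 62425/799 ≈ 78.129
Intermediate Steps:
u = 189/799 (u = 27*(-1/51) + (18 + 18)*(1/47) = -9/17 + 36*(1/47) = -9/17 + 36/47 = 189/799 ≈ 0.23655)
l = 76 (l = -2*(13 - 1*51) = -2*(13 - 51) = -2*(-38) = 76)
u*x(13, -12) + l = (189/799)*9 + 76 = 1701/799 + 76 = 62425/799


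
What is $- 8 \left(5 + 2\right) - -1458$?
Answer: $1402$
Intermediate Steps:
$- 8 \left(5 + 2\right) - -1458 = \left(-8\right) 7 + 1458 = -56 + 1458 = 1402$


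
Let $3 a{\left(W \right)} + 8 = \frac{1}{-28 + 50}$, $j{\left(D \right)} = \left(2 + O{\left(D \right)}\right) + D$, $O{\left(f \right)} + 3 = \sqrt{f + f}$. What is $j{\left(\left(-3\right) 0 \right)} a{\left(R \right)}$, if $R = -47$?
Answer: $\frac{175}{66} \approx 2.6515$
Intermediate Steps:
$O{\left(f \right)} = -3 + \sqrt{2} \sqrt{f}$ ($O{\left(f \right)} = -3 + \sqrt{f + f} = -3 + \sqrt{2 f} = -3 + \sqrt{2} \sqrt{f}$)
$j{\left(D \right)} = -1 + D + \sqrt{2} \sqrt{D}$ ($j{\left(D \right)} = \left(2 + \left(-3 + \sqrt{2} \sqrt{D}\right)\right) + D = \left(-1 + \sqrt{2} \sqrt{D}\right) + D = -1 + D + \sqrt{2} \sqrt{D}$)
$a{\left(W \right)} = - \frac{175}{66}$ ($a{\left(W \right)} = - \frac{8}{3} + \frac{1}{3 \left(-28 + 50\right)} = - \frac{8}{3} + \frac{1}{3 \cdot 22} = - \frac{8}{3} + \frac{1}{3} \cdot \frac{1}{22} = - \frac{8}{3} + \frac{1}{66} = - \frac{175}{66}$)
$j{\left(\left(-3\right) 0 \right)} a{\left(R \right)} = \left(-1 - 0 + \sqrt{2} \sqrt{\left(-3\right) 0}\right) \left(- \frac{175}{66}\right) = \left(-1 + 0 + \sqrt{2} \sqrt{0}\right) \left(- \frac{175}{66}\right) = \left(-1 + 0 + \sqrt{2} \cdot 0\right) \left(- \frac{175}{66}\right) = \left(-1 + 0 + 0\right) \left(- \frac{175}{66}\right) = \left(-1\right) \left(- \frac{175}{66}\right) = \frac{175}{66}$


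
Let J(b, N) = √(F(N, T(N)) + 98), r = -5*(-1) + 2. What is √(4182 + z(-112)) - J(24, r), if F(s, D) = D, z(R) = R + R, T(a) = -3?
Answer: √3958 - √95 ≈ 53.166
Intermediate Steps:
z(R) = 2*R
r = 7 (r = 5 + 2 = 7)
J(b, N) = √95 (J(b, N) = √(-3 + 98) = √95)
√(4182 + z(-112)) - J(24, r) = √(4182 + 2*(-112)) - √95 = √(4182 - 224) - √95 = √3958 - √95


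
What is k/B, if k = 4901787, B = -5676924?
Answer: -148539/172028 ≈ -0.86346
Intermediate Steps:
k/B = 4901787/(-5676924) = 4901787*(-1/5676924) = -148539/172028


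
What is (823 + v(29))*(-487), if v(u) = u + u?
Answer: -429047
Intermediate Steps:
v(u) = 2*u
(823 + v(29))*(-487) = (823 + 2*29)*(-487) = (823 + 58)*(-487) = 881*(-487) = -429047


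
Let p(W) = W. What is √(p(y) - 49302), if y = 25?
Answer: I*√49277 ≈ 221.98*I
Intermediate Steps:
√(p(y) - 49302) = √(25 - 49302) = √(-49277) = I*√49277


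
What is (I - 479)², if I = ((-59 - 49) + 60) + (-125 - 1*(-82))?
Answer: 324900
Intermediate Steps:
I = -91 (I = (-108 + 60) + (-125 + 82) = -48 - 43 = -91)
(I - 479)² = (-91 - 479)² = (-570)² = 324900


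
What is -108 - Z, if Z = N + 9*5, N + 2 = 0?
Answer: -151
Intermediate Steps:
N = -2 (N = -2 + 0 = -2)
Z = 43 (Z = -2 + 9*5 = -2 + 45 = 43)
-108 - Z = -108 - 1*43 = -108 - 43 = -151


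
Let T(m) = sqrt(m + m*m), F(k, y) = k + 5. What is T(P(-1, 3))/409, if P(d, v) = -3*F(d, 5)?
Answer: 2*sqrt(33)/409 ≈ 0.028091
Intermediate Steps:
F(k, y) = 5 + k
P(d, v) = -15 - 3*d (P(d, v) = -3*(5 + d) = -15 - 3*d)
T(m) = sqrt(m + m**2)
T(P(-1, 3))/409 = sqrt((-15 - 3*(-1))*(1 + (-15 - 3*(-1))))/409 = sqrt((-15 + 3)*(1 + (-15 + 3)))*(1/409) = sqrt(-12*(1 - 12))*(1/409) = sqrt(-12*(-11))*(1/409) = sqrt(132)*(1/409) = (2*sqrt(33))*(1/409) = 2*sqrt(33)/409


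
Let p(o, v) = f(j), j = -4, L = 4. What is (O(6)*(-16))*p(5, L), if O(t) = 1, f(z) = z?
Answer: 64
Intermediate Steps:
p(o, v) = -4
(O(6)*(-16))*p(5, L) = (1*(-16))*(-4) = -16*(-4) = 64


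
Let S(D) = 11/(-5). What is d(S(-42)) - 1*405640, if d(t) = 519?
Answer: -405121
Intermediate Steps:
S(D) = -11/5 (S(D) = 11*(-1/5) = -11/5)
d(S(-42)) - 1*405640 = 519 - 1*405640 = 519 - 405640 = -405121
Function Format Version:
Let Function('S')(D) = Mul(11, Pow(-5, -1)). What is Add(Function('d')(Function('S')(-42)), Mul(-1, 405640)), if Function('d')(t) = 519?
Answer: -405121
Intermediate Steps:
Function('S')(D) = Rational(-11, 5) (Function('S')(D) = Mul(11, Rational(-1, 5)) = Rational(-11, 5))
Add(Function('d')(Function('S')(-42)), Mul(-1, 405640)) = Add(519, Mul(-1, 405640)) = Add(519, -405640) = -405121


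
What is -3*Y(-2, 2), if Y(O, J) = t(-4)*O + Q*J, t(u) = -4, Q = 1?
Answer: -30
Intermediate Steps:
Y(O, J) = J - 4*O (Y(O, J) = -4*O + 1*J = -4*O + J = J - 4*O)
-3*Y(-2, 2) = -3*(2 - 4*(-2)) = -3*(2 + 8) = -3*10 = -30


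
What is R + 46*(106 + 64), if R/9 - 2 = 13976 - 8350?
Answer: 58472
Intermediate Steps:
R = 50652 (R = 18 + 9*(13976 - 8350) = 18 + 9*5626 = 18 + 50634 = 50652)
R + 46*(106 + 64) = 50652 + 46*(106 + 64) = 50652 + 46*170 = 50652 + 7820 = 58472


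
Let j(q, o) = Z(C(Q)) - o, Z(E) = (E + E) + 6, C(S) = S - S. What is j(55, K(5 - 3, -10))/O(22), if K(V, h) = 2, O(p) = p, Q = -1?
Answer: 2/11 ≈ 0.18182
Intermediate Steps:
C(S) = 0
Z(E) = 6 + 2*E (Z(E) = 2*E + 6 = 6 + 2*E)
j(q, o) = 6 - o (j(q, o) = (6 + 2*0) - o = (6 + 0) - o = 6 - o)
j(55, K(5 - 3, -10))/O(22) = (6 - 1*2)/22 = (6 - 2)*(1/22) = 4*(1/22) = 2/11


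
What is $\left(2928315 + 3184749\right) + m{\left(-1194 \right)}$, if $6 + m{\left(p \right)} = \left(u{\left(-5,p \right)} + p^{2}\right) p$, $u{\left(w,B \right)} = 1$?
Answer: $-1696097520$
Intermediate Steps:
$m{\left(p \right)} = -6 + p \left(1 + p^{2}\right)$ ($m{\left(p \right)} = -6 + \left(1 + p^{2}\right) p = -6 + p \left(1 + p^{2}\right)$)
$\left(2928315 + 3184749\right) + m{\left(-1194 \right)} = \left(2928315 + 3184749\right) - \left(1200 + 1702209384\right) = 6113064 - 1702210584 = -1696097520$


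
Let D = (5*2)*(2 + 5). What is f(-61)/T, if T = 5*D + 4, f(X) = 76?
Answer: 38/177 ≈ 0.21469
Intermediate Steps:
D = 70 (D = 10*7 = 70)
T = 354 (T = 5*70 + 4 = 350 + 4 = 354)
f(-61)/T = 76/354 = 76*(1/354) = 38/177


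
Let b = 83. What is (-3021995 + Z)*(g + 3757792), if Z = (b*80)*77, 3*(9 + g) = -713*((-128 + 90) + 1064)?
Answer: -8822494334955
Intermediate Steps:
g = -243855 (g = -9 + (-713*((-128 + 90) + 1064))/3 = -9 + (-713*(-38 + 1064))/3 = -9 + (-713*1026)/3 = -9 + (1/3)*(-731538) = -9 - 243846 = -243855)
Z = 511280 (Z = (83*80)*77 = 6640*77 = 511280)
(-3021995 + Z)*(g + 3757792) = (-3021995 + 511280)*(-243855 + 3757792) = -2510715*3513937 = -8822494334955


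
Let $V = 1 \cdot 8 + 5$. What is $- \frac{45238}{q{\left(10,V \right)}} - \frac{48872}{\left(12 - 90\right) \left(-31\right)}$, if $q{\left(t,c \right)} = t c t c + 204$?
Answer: $- \frac{236323043}{10339368} \approx -22.857$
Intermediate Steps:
$V = 13$ ($V = 8 + 5 = 13$)
$q{\left(t,c \right)} = 204 + c^{2} t^{2}$ ($q{\left(t,c \right)} = c t t c + 204 = c t^{2} c + 204 = c^{2} t^{2} + 204 = 204 + c^{2} t^{2}$)
$- \frac{45238}{q{\left(10,V \right)}} - \frac{48872}{\left(12 - 90\right) \left(-31\right)} = - \frac{45238}{204 + 13^{2} \cdot 10^{2}} - \frac{48872}{\left(12 - 90\right) \left(-31\right)} = - \frac{45238}{204 + 169 \cdot 100} - \frac{48872}{\left(-78\right) \left(-31\right)} = - \frac{45238}{204 + 16900} - \frac{48872}{2418} = - \frac{45238}{17104} - \frac{24436}{1209} = \left(-45238\right) \frac{1}{17104} - \frac{24436}{1209} = - \frac{22619}{8552} - \frac{24436}{1209} = - \frac{236323043}{10339368}$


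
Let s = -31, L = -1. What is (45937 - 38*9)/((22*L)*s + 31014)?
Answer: 45595/31696 ≈ 1.4385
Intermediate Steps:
(45937 - 38*9)/((22*L)*s + 31014) = (45937 - 38*9)/((22*(-1))*(-31) + 31014) = (45937 - 342)/(-22*(-31) + 31014) = 45595/(682 + 31014) = 45595/31696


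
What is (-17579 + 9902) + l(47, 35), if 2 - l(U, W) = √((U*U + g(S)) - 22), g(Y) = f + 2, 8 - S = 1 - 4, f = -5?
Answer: -7675 - 2*√546 ≈ -7721.7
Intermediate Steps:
S = 11 (S = 8 - (1 - 4) = 8 - 1*(-3) = 8 + 3 = 11)
g(Y) = -3 (g(Y) = -5 + 2 = -3)
l(U, W) = 2 - √(-25 + U²) (l(U, W) = 2 - √((U*U - 3) - 22) = 2 - √((U² - 3) - 22) = 2 - √((-3 + U²) - 22) = 2 - √(-25 + U²))
(-17579 + 9902) + l(47, 35) = (-17579 + 9902) + (2 - √(-25 + 47²)) = -7677 + (2 - √(-25 + 2209)) = -7677 + (2 - √2184) = -7677 + (2 - 2*√546) = -7675 - 2*√546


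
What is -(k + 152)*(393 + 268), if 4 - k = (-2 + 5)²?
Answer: -97167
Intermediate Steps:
k = -5 (k = 4 - (-2 + 5)² = 4 - 1*3² = 4 - 1*9 = 4 - 9 = -5)
-(k + 152)*(393 + 268) = -(-5 + 152)*(393 + 268) = -147*661 = -1*97167 = -97167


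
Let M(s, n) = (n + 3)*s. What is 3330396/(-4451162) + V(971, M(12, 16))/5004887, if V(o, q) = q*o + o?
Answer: -7839249857047/11138781414347 ≈ -0.70378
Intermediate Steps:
M(s, n) = s*(3 + n) (M(s, n) = (3 + n)*s = s*(3 + n))
V(o, q) = o + o*q (V(o, q) = o*q + o = o + o*q)
3330396/(-4451162) + V(971, M(12, 16))/5004887 = 3330396/(-4451162) + (971*(1 + 12*(3 + 16)))/5004887 = 3330396*(-1/4451162) + (971*(1 + 12*19))*(1/5004887) = -1665198/2225581 + (971*(1 + 228))*(1/5004887) = -1665198/2225581 + (971*229)*(1/5004887) = -1665198/2225581 + 222359*(1/5004887) = -1665198/2225581 + 222359/5004887 = -7839249857047/11138781414347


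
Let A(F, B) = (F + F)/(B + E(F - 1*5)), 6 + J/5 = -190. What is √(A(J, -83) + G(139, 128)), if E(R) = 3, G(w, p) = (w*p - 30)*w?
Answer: √9875770/2 ≈ 1571.3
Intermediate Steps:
J = -980 (J = -30 + 5*(-190) = -30 - 950 = -980)
G(w, p) = w*(-30 + p*w) (G(w, p) = (p*w - 30)*w = (-30 + p*w)*w = w*(-30 + p*w))
A(F, B) = 2*F/(3 + B) (A(F, B) = (F + F)/(B + 3) = (2*F)/(3 + B) = 2*F/(3 + B))
√(A(J, -83) + G(139, 128)) = √(2*(-980)/(3 - 83) + 139*(-30 + 128*139)) = √(2*(-980)/(-80) + 139*(-30 + 17792)) = √(2*(-980)*(-1/80) + 139*17762) = √(49/2 + 2468918) = √(4937885/2) = √9875770/2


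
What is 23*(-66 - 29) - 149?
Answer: -2334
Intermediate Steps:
23*(-66 - 29) - 149 = 23*(-95) - 149 = -2185 - 149 = -2334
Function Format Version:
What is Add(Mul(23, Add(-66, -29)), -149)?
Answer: -2334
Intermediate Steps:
Add(Mul(23, Add(-66, -29)), -149) = Add(Mul(23, -95), -149) = Add(-2185, -149) = -2334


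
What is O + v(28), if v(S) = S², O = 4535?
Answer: 5319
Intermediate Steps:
O + v(28) = 4535 + 28² = 4535 + 784 = 5319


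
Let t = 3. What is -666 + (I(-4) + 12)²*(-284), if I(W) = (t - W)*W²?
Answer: -4367450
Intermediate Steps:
I(W) = W²*(3 - W) (I(W) = (3 - W)*W² = W²*(3 - W))
-666 + (I(-4) + 12)²*(-284) = -666 + ((-4)²*(3 - 1*(-4)) + 12)²*(-284) = -666 + (16*(3 + 4) + 12)²*(-284) = -666 + (16*7 + 12)²*(-284) = -666 + (112 + 12)²*(-284) = -666 + 124²*(-284) = -666 + 15376*(-284) = -666 - 4366784 = -4367450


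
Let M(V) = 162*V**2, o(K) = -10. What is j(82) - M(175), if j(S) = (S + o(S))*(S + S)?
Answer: -4949442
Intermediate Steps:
j(S) = 2*S*(-10 + S) (j(S) = (S - 10)*(S + S) = (-10 + S)*(2*S) = 2*S*(-10 + S))
j(82) - M(175) = 2*82*(-10 + 82) - 162*175**2 = 2*82*72 - 162*30625 = 11808 - 1*4961250 = 11808 - 4961250 = -4949442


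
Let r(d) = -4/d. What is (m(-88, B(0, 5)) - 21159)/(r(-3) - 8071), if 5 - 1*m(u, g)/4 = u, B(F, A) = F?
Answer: 62361/24209 ≈ 2.5759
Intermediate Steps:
m(u, g) = 20 - 4*u
(m(-88, B(0, 5)) - 21159)/(r(-3) - 8071) = ((20 - 4*(-88)) - 21159)/(-4/(-3) - 8071) = ((20 + 352) - 21159)/(-4*(-1/3) - 8071) = (372 - 21159)/(4/3 - 8071) = -20787/(-24209/3) = -20787*(-3/24209) = 62361/24209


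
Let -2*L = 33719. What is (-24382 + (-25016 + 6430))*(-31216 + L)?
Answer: 2065708084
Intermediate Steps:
L = -33719/2 (L = -½*33719 = -33719/2 ≈ -16860.)
(-24382 + (-25016 + 6430))*(-31216 + L) = (-24382 + (-25016 + 6430))*(-31216 - 33719/2) = (-24382 - 18586)*(-96151/2) = -42968*(-96151/2) = 2065708084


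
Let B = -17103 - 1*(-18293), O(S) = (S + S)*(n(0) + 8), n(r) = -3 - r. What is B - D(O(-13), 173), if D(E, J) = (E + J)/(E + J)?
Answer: 1189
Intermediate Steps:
O(S) = 10*S (O(S) = (S + S)*((-3 - 1*0) + 8) = (2*S)*((-3 + 0) + 8) = (2*S)*(-3 + 8) = (2*S)*5 = 10*S)
B = 1190 (B = -17103 + 18293 = 1190)
D(E, J) = 1
B - D(O(-13), 173) = 1190 - 1*1 = 1190 - 1 = 1189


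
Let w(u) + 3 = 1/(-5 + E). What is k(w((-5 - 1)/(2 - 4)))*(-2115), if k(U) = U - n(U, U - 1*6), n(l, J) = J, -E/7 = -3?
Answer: -12690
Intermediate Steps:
E = 21 (E = -7*(-3) = 21)
w(u) = -47/16 (w(u) = -3 + 1/(-5 + 21) = -3 + 1/16 = -47/16)
k(U) = 6 (k(U) = U - (U - 1*6) = U - (U - 6) = U - (-6 + U) = U + (6 - U) = 6)
k(w((-5 - 1)/(2 - 4)))*(-2115) = 6*(-2115) = -12690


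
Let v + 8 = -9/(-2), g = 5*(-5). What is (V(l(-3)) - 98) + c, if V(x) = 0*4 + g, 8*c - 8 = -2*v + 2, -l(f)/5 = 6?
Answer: -967/8 ≈ -120.88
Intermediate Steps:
g = -25
l(f) = -30 (l(f) = -5*6 = -30)
v = -7/2 (v = -8 - 9/(-2) = -8 - 9*(-1/2) = -8 + 9/2 = -7/2 ≈ -3.5000)
c = 17/8 (c = 1 + (-2*(-7/2) + 2)/8 = 1 + (7 + 2)/8 = 1 + (1/8)*9 = 1 + 9/8 = 17/8 ≈ 2.1250)
V(x) = -25 (V(x) = 0*4 - 25 = 0 - 25 = -25)
(V(l(-3)) - 98) + c = (-25 - 98) + 17/8 = -123 + 17/8 = -967/8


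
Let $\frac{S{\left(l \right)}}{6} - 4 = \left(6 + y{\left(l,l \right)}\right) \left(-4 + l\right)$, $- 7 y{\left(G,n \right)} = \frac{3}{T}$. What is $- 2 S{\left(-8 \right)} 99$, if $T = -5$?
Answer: $\frac{2870208}{35} \approx 82006.0$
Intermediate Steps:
$y{\left(G,n \right)} = \frac{3}{35}$ ($y{\left(G,n \right)} = - \frac{3 \frac{1}{-5}}{7} = - \frac{3 \left(- \frac{1}{5}\right)}{7} = \left(- \frac{1}{7}\right) \left(- \frac{3}{5}\right) = \frac{3}{35}$)
$S{\left(l \right)} = - \frac{4272}{35} + \frac{1278 l}{35}$ ($S{\left(l \right)} = 24 + 6 \left(6 + \frac{3}{35}\right) \left(-4 + l\right) = 24 + 6 \frac{213 \left(-4 + l\right)}{35} = 24 + 6 \left(- \frac{852}{35} + \frac{213 l}{35}\right) = 24 + \left(- \frac{5112}{35} + \frac{1278 l}{35}\right) = - \frac{4272}{35} + \frac{1278 l}{35}$)
$- 2 S{\left(-8 \right)} 99 = - 2 \left(- \frac{4272}{35} + \frac{1278}{35} \left(-8\right)\right) 99 = - 2 \left(- \frac{4272}{35} - \frac{10224}{35}\right) 99 = \left(-2\right) \left(- \frac{14496}{35}\right) 99 = \frac{28992}{35} \cdot 99 = \frac{2870208}{35}$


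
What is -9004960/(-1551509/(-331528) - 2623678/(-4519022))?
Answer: -6745535957439527680/3940563012091 ≈ -1.7118e+6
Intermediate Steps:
-9004960/(-1551509/(-331528) - 2623678/(-4519022)) = -9004960/(-1551509*(-1/331528) - 2623678*(-1/4519022)) = -9004960/(1551509/331528 + 1311839/2259511) = -9004960/3940563012091/749091162808 = -9004960*749091162808/3940563012091 = -6745535957439527680/3940563012091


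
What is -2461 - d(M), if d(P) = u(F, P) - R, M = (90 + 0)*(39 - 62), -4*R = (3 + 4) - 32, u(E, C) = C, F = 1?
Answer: -1539/4 ≈ -384.75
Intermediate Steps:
R = 25/4 (R = -((3 + 4) - 32)/4 = -(7 - 32)/4 = -¼*(-25) = 25/4 ≈ 6.2500)
M = -2070 (M = 90*(-23) = -2070)
d(P) = -25/4 + P (d(P) = P - 1*25/4 = P - 25/4 = -25/4 + P)
-2461 - d(M) = -2461 - (-25/4 - 2070) = -2461 - 1*(-8305/4) = -2461 + 8305/4 = -1539/4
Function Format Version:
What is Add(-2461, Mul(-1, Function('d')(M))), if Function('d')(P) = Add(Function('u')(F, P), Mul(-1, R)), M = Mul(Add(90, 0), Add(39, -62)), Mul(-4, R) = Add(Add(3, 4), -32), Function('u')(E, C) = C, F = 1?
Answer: Rational(-1539, 4) ≈ -384.75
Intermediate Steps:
R = Rational(25, 4) (R = Mul(Rational(-1, 4), Add(Add(3, 4), -32)) = Mul(Rational(-1, 4), Add(7, -32)) = Mul(Rational(-1, 4), -25) = Rational(25, 4) ≈ 6.2500)
M = -2070 (M = Mul(90, -23) = -2070)
Function('d')(P) = Add(Rational(-25, 4), P) (Function('d')(P) = Add(P, Mul(-1, Rational(25, 4))) = Add(P, Rational(-25, 4)) = Add(Rational(-25, 4), P))
Add(-2461, Mul(-1, Function('d')(M))) = Add(-2461, Mul(-1, Add(Rational(-25, 4), -2070))) = Add(-2461, Mul(-1, Rational(-8305, 4))) = Add(-2461, Rational(8305, 4)) = Rational(-1539, 4)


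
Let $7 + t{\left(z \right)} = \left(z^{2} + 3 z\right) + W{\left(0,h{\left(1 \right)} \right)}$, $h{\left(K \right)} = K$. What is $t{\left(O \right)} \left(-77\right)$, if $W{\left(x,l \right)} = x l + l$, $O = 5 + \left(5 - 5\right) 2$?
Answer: $-2618$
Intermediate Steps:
$O = 5$ ($O = 5 + 0 \cdot 2 = 5 + 0 = 5$)
$W{\left(x,l \right)} = l + l x$ ($W{\left(x,l \right)} = l x + l = l + l x$)
$t{\left(z \right)} = -6 + z^{2} + 3 z$ ($t{\left(z \right)} = -7 + \left(\left(z^{2} + 3 z\right) + 1 \left(1 + 0\right)\right) = -7 + \left(\left(z^{2} + 3 z\right) + 1 \cdot 1\right) = -7 + \left(\left(z^{2} + 3 z\right) + 1\right) = -7 + \left(1 + z^{2} + 3 z\right) = -6 + z^{2} + 3 z$)
$t{\left(O \right)} \left(-77\right) = \left(-6 + 5^{2} + 3 \cdot 5\right) \left(-77\right) = \left(-6 + 25 + 15\right) \left(-77\right) = 34 \left(-77\right) = -2618$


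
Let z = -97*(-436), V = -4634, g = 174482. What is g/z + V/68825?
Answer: 5906371261/1455373450 ≈ 4.0583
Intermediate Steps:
z = 42292
g/z + V/68825 = 174482/42292 - 4634/68825 = 174482*(1/42292) - 4634*1/68825 = 87241/21146 - 4634/68825 = 5906371261/1455373450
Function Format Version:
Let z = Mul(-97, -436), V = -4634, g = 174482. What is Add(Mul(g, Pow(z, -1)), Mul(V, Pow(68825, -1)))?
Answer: Rational(5906371261, 1455373450) ≈ 4.0583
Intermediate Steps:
z = 42292
Add(Mul(g, Pow(z, -1)), Mul(V, Pow(68825, -1))) = Add(Mul(174482, Pow(42292, -1)), Mul(-4634, Pow(68825, -1))) = Add(Mul(174482, Rational(1, 42292)), Mul(-4634, Rational(1, 68825))) = Add(Rational(87241, 21146), Rational(-4634, 68825)) = Rational(5906371261, 1455373450)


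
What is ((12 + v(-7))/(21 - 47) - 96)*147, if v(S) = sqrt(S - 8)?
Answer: -184338/13 - 147*I*sqrt(15)/26 ≈ -14180.0 - 21.897*I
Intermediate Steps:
v(S) = sqrt(-8 + S)
((12 + v(-7))/(21 - 47) - 96)*147 = ((12 + sqrt(-8 - 7))/(21 - 47) - 96)*147 = ((12 + sqrt(-15))/(-26) - 96)*147 = ((12 + I*sqrt(15))*(-1/26) - 96)*147 = ((-6/13 - I*sqrt(15)/26) - 96)*147 = (-1254/13 - I*sqrt(15)/26)*147 = -184338/13 - 147*I*sqrt(15)/26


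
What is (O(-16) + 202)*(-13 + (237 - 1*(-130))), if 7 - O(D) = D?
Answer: 79650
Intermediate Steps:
O(D) = 7 - D
(O(-16) + 202)*(-13 + (237 - 1*(-130))) = ((7 - 1*(-16)) + 202)*(-13 + (237 - 1*(-130))) = ((7 + 16) + 202)*(-13 + (237 + 130)) = (23 + 202)*(-13 + 367) = 225*354 = 79650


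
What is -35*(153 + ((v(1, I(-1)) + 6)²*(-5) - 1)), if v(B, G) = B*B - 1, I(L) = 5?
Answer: 980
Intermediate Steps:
v(B, G) = -1 + B² (v(B, G) = B² - 1 = -1 + B²)
-35*(153 + ((v(1, I(-1)) + 6)²*(-5) - 1)) = -35*(153 + (((-1 + 1²) + 6)²*(-5) - 1)) = -35*(153 + (((-1 + 1) + 6)²*(-5) - 1)) = -35*(153 + ((0 + 6)²*(-5) - 1)) = -35*(153 + (6²*(-5) - 1)) = -35*(153 + (36*(-5) - 1)) = -35*(153 + (-180 - 1)) = -35*(153 - 181) = -35*(-28) = 980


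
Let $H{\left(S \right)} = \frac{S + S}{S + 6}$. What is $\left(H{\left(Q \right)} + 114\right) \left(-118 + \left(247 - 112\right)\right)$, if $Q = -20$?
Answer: $\frac{13906}{7} \approx 1986.6$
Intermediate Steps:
$H{\left(S \right)} = \frac{2 S}{6 + S}$
$\left(H{\left(Q \right)} + 114\right) \left(-118 + \left(247 - 112\right)\right) = \left(2 \left(-20\right) \frac{1}{6 - 20} + 114\right) \left(-118 + \left(247 - 112\right)\right) = \left(2 \left(-20\right) \frac{1}{-14} + 114\right) \left(-118 + \left(247 - 112\right)\right) = \left(2 \left(-20\right) \left(- \frac{1}{14}\right) + 114\right) \left(-118 + 135\right) = \left(\frac{20}{7} + 114\right) 17 = \frac{818}{7} \cdot 17 = \frac{13906}{7}$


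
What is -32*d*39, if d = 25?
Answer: -31200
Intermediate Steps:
-32*d*39 = -32*25*39 = -800*39 = -31200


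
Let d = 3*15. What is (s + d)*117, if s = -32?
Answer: 1521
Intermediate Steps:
d = 45
(s + d)*117 = (-32 + 45)*117 = 13*117 = 1521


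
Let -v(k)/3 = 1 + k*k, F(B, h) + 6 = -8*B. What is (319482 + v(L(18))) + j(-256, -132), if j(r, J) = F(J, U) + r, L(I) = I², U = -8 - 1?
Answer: 5345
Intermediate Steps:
U = -9
F(B, h) = -6 - 8*B
j(r, J) = -6 + r - 8*J (j(r, J) = (-6 - 8*J) + r = -6 + r - 8*J)
v(k) = -3 - 3*k² (v(k) = -3*(1 + k*k) = -3*(1 + k²) = -3 - 3*k²)
(319482 + v(L(18))) + j(-256, -132) = (319482 + (-3 - 3*(18²)²)) + (-6 - 256 - 8*(-132)) = (319482 + (-3 - 3*324²)) + (-6 - 256 + 1056) = (319482 + (-3 - 3*104976)) + 794 = (319482 + (-3 - 314928)) + 794 = (319482 - 314931) + 794 = 4551 + 794 = 5345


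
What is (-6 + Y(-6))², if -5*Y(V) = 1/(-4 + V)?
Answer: 89401/2500 ≈ 35.760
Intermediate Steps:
Y(V) = -1/(5*(-4 + V))
(-6 + Y(-6))² = (-6 - 1/(-20 + 5*(-6)))² = (-6 - 1/(-20 - 30))² = (-6 - 1/(-50))² = (-6 - 1*(-1/50))² = (-6 + 1/50)² = (-299/50)² = 89401/2500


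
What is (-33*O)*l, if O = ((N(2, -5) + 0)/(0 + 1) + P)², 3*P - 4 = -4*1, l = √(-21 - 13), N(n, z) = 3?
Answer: -297*I*√34 ≈ -1731.8*I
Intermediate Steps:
l = I*√34 (l = √(-34) = I*√34 ≈ 5.8309*I)
P = 0 (P = 4/3 + (-4*1)/3 = 4/3 + (⅓)*(-4) = 4/3 - 4/3 = 0)
O = 9 (O = ((3 + 0)/(0 + 1) + 0)² = (3/1 + 0)² = (3*1 + 0)² = (3 + 0)² = 3² = 9)
(-33*O)*l = (-33*9)*(I*√34) = -297*I*√34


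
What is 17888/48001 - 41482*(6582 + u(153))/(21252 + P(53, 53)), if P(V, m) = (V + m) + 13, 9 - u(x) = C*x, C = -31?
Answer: -3223946185220/146547053 ≈ -21999.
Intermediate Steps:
u(x) = 9 + 31*x (u(x) = 9 - (-31)*x = 9 + 31*x)
P(V, m) = 13 + V + m
17888/48001 - 41482*(6582 + u(153))/(21252 + P(53, 53)) = 17888/48001 - 41482*(6582 + (9 + 31*153))/(21252 + (13 + 53 + 53)) = 17888*(1/48001) - 41482*(6582 + (9 + 4743))/(21252 + 119) = 17888/48001 - 41482/(21371/(6582 + 4752)) = 17888/48001 - 41482/(21371/11334) = 17888/48001 - 41482/(21371*(1/11334)) = 17888/48001 - 41482/21371/11334 = 17888/48001 - 41482*11334/21371 = 17888/48001 - 67165284/3053 = -3223946185220/146547053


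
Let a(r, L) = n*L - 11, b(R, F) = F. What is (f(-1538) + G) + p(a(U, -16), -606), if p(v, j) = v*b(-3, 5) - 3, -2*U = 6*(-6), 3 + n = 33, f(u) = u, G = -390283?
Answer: -394279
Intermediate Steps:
n = 30 (n = -3 + 33 = 30)
U = 18 (U = -3*(-6) = -1/2*(-36) = 18)
a(r, L) = -11 + 30*L (a(r, L) = 30*L - 11 = -11 + 30*L)
p(v, j) = -3 + 5*v (p(v, j) = v*5 - 3 = 5*v - 3 = -3 + 5*v)
(f(-1538) + G) + p(a(U, -16), -606) = (-1538 - 390283) + (-3 + 5*(-11 + 30*(-16))) = -391821 + (-3 + 5*(-11 - 480)) = -391821 + (-3 + 5*(-491)) = -391821 + (-3 - 2455) = -391821 - 2458 = -394279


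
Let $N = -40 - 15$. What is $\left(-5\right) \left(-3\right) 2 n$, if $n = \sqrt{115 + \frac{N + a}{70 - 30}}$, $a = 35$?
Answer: $15 \sqrt{458} \approx 321.01$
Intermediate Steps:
$N = -55$
$n = \frac{\sqrt{458}}{2}$ ($n = \sqrt{115 + \frac{-55 + 35}{70 - 30}} = \sqrt{115 - \frac{20}{40}} = \sqrt{115 - \frac{1}{2}} = \sqrt{\frac{229}{2}} = \frac{\sqrt{458}}{2} \approx 10.7$)
$\left(-5\right) \left(-3\right) 2 n = \left(-5\right) \left(-3\right) 2 \frac{\sqrt{458}}{2} = 15 \cdot 2 \frac{\sqrt{458}}{2} = 30 \frac{\sqrt{458}}{2} = 15 \sqrt{458}$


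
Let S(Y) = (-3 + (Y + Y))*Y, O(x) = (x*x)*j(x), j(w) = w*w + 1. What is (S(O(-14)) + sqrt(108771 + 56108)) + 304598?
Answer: 2981961850 + sqrt(164879) ≈ 2.9820e+9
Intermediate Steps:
j(w) = 1 + w**2 (j(w) = w**2 + 1 = 1 + w**2)
O(x) = x**2*(1 + x**2) (O(x) = (x*x)*(1 + x**2) = x**2*(1 + x**2))
S(Y) = Y*(-3 + 2*Y) (S(Y) = (-3 + 2*Y)*Y = Y*(-3 + 2*Y))
(S(O(-14)) + sqrt(108771 + 56108)) + 304598 = (((-14)**2 + (-14)**4)*(-3 + 2*((-14)**2 + (-14)**4)) + sqrt(108771 + 56108)) + 304598 = ((196 + 38416)*(-3 + 2*(196 + 38416)) + sqrt(164879)) + 304598 = (38612*(-3 + 2*38612) + sqrt(164879)) + 304598 = (38612*(-3 + 77224) + sqrt(164879)) + 304598 = (38612*77221 + sqrt(164879)) + 304598 = (2981657252 + sqrt(164879)) + 304598 = 2981961850 + sqrt(164879)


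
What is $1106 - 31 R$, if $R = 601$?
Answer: $-17525$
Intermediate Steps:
$1106 - 31 R = 1106 - 18631 = -17525$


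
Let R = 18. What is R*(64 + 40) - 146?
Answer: 1726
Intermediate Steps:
R*(64 + 40) - 146 = 18*(64 + 40) - 146 = 18*104 - 146 = 1872 - 146 = 1726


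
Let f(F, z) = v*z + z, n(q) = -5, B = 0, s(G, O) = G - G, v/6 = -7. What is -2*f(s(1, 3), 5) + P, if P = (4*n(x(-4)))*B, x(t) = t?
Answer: 410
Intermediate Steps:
v = -42 (v = 6*(-7) = -42)
s(G, O) = 0
P = 0 (P = (4*(-5))*0 = -20*0 = 0)
f(F, z) = -41*z (f(F, z) = -42*z + z = -41*z)
-2*f(s(1, 3), 5) + P = -(-82)*5 + 0 = -2*(-205) + 0 = 410 + 0 = 410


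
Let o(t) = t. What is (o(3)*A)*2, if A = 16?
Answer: 96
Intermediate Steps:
(o(3)*A)*2 = (3*16)*2 = 48*2 = 96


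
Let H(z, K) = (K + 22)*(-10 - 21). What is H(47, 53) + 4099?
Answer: 1774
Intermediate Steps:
H(z, K) = -682 - 31*K (H(z, K) = (22 + K)*(-31) = -682 - 31*K)
H(47, 53) + 4099 = (-682 - 31*53) + 4099 = (-682 - 1643) + 4099 = -2325 + 4099 = 1774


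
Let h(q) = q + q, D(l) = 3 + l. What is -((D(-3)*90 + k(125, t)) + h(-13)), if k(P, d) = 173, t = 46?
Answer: -147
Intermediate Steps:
h(q) = 2*q
-((D(-3)*90 + k(125, t)) + h(-13)) = -(((3 - 3)*90 + 173) + 2*(-13)) = -((0*90 + 173) - 26) = -((0 + 173) - 26) = -(173 - 26) = -1*147 = -147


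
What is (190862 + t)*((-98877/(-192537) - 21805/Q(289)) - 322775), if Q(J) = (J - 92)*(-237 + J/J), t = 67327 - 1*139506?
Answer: -12700351738165961299/331534452 ≈ -3.8308e+10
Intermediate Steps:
t = -72179 (t = 67327 - 139506 = -72179)
Q(J) = 21712 - 236*J (Q(J) = (-92 + J)*(-237 + 1) = (-92 + J)*(-236) = 21712 - 236*J)
(190862 + t)*((-98877/(-192537) - 21805/Q(289)) - 322775) = (190862 - 72179)*((-98877/(-192537) - 21805/(21712 - 236*289)) - 322775) = 118683*((-98877*(-1/192537) - 21805/(21712 - 68204)) - 322775) = 118683*((32959/64179 - 21805/(-46492)) - 322775) = 118683*((32959/64179 - 21805*(-1/46492)) - 322775) = 118683*((32959/64179 + 21805/46492) - 322775) = 118683*(2931752923/2983810068 - 322775) = 118683*(-963096362945777/2983810068) = -12700351738165961299/331534452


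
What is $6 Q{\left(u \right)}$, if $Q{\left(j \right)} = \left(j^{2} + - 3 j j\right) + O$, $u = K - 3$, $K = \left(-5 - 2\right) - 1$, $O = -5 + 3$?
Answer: $-1464$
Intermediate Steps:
$O = -2$
$K = -8$ ($K = -7 - 1 = -8$)
$u = -11$ ($u = -8 - 3 = -11$)
$Q{\left(j \right)} = -2 - 2 j^{2}$ ($Q{\left(j \right)} = \left(j^{2} + - 3 j j\right) - 2 = \left(j^{2} - 3 j^{2}\right) - 2 = - 2 j^{2} - 2 = -2 - 2 j^{2}$)
$6 Q{\left(u \right)} = 6 \left(-2 - 2 \left(-11\right)^{2}\right) = 6 \left(-2 - 242\right) = 6 \left(-244\right) = -1464$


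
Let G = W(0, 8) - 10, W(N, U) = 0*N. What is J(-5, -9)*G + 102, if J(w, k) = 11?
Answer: -8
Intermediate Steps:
W(N, U) = 0
G = -10 (G = 0 - 10 = -10)
J(-5, -9)*G + 102 = 11*(-10) + 102 = -110 + 102 = -8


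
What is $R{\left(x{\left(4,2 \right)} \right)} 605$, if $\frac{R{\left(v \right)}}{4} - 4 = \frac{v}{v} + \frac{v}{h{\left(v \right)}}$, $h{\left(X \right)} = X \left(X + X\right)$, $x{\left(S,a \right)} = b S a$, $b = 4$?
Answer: $\frac{194205}{16} \approx 12138.0$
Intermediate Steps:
$x{\left(S,a \right)} = 4 S a$
$h{\left(X \right)} = 2 X^{2}$ ($h{\left(X \right)} = X 2 X = 2 X^{2}$)
$R{\left(v \right)} = 20 + \frac{2}{v}$ ($R{\left(v \right)} = 16 + 4 \left(\frac{v}{v} + \frac{v}{2 v^{2}}\right) = 16 + 4 \left(1 + v \frac{1}{2 v^{2}}\right) = 16 + 4 \left(1 + \frac{1}{2 v}\right) = 16 + \left(4 + \frac{2}{v}\right) = 20 + \frac{2}{v}$)
$R{\left(x{\left(4,2 \right)} \right)} 605 = \left(20 + \frac{2}{4 \cdot 4 \cdot 2}\right) 605 = \left(20 + \frac{2}{32}\right) 605 = \left(20 + 2 \cdot \frac{1}{32}\right) 605 = \left(20 + \frac{1}{16}\right) 605 = \frac{321}{16} \cdot 605 = \frac{194205}{16}$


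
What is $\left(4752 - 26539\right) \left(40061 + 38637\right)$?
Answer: $-1714593326$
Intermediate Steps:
$\left(4752 - 26539\right) \left(40061 + 38637\right) = \left(-21787\right) 78698 = -1714593326$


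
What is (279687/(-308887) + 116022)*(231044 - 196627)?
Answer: 1233416065181859/308887 ≈ 3.9931e+9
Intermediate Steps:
(279687/(-308887) + 116022)*(231044 - 196627) = (279687*(-1/308887) + 116022)*34417 = (-279687/308887 + 116022)*34417 = (35837407827/308887)*34417 = 1233416065181859/308887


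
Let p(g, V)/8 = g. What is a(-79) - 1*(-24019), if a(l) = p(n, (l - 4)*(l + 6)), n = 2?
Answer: 24035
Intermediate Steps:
p(g, V) = 8*g
a(l) = 16 (a(l) = 8*2 = 16)
a(-79) - 1*(-24019) = 16 - 1*(-24019) = 16 + 24019 = 24035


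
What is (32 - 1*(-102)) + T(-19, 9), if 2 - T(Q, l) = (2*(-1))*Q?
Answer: 98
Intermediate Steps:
T(Q, l) = 2 + 2*Q (T(Q, l) = 2 - 2*(-1)*Q = 2 - (-2)*Q = 2 + 2*Q)
(32 - 1*(-102)) + T(-19, 9) = (32 - 1*(-102)) + (2 + 2*(-19)) = (32 + 102) + (2 - 38) = 134 - 36 = 98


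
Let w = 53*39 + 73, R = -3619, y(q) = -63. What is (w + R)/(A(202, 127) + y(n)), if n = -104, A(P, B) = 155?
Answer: -1479/92 ≈ -16.076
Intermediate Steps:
w = 2140 (w = 2067 + 73 = 2140)
(w + R)/(A(202, 127) + y(n)) = (2140 - 3619)/(155 - 63) = -1479/92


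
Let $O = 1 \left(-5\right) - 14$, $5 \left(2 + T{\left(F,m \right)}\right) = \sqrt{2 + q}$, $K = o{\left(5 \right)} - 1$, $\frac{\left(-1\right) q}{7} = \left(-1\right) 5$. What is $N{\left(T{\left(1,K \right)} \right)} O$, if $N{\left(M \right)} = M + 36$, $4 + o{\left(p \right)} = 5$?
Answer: $-646 - \frac{19 \sqrt{37}}{5} \approx -669.11$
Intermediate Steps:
$q = 35$ ($q = - 7 \left(\left(-1\right) 5\right) = \left(-7\right) \left(-5\right) = 35$)
$o{\left(p \right)} = 1$ ($o{\left(p \right)} = -4 + 5 = 1$)
$K = 0$ ($K = 1 - 1 = 0$)
$T{\left(F,m \right)} = -2 + \frac{\sqrt{37}}{5}$ ($T{\left(F,m \right)} = -2 + \frac{\sqrt{2 + 35}}{5} = -2 + \frac{\sqrt{37}}{5}$)
$N{\left(M \right)} = 36 + M$
$O = -19$ ($O = -5 - 14 = -19$)
$N{\left(T{\left(1,K \right)} \right)} O = \left(36 - \left(2 - \frac{\sqrt{37}}{5}\right)\right) \left(-19\right) = \left(34 + \frac{\sqrt{37}}{5}\right) \left(-19\right) = -646 - \frac{19 \sqrt{37}}{5}$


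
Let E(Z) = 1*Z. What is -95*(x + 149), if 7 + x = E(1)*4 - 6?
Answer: -13300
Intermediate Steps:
E(Z) = Z
x = -9 (x = -7 + (1*4 - 6) = -7 + (4 - 6) = -7 - 2 = -9)
-95*(x + 149) = -95*(-9 + 149) = -95*140 = -13300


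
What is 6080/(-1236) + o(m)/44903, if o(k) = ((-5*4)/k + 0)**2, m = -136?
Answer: -78899951635/16039531212 ≈ -4.9191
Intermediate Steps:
o(k) = 400/k**2 (o(k) = (-20/k + 0)**2 = (-20/k)**2 = 400/k**2)
6080/(-1236) + o(m)/44903 = 6080/(-1236) + (400/(-136)**2)/44903 = 6080*(-1/1236) + (400*(1/18496))*(1/44903) = -1520/309 + (25/1156)*(1/44903) = -1520/309 + 25/51907868 = -78899951635/16039531212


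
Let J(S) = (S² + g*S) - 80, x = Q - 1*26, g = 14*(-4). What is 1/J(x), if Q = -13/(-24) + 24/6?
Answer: 576/911305 ≈ 0.00063206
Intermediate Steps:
Q = 109/24 (Q = -13*(-1/24) + 24*(⅙) = 13/24 + 4 = 109/24 ≈ 4.5417)
g = -56
x = -515/24 (x = 109/24 - 1*26 = 109/24 - 26 = -515/24 ≈ -21.458)
J(S) = -80 + S² - 56*S (J(S) = (S² - 56*S) - 80 = -80 + S² - 56*S)
1/J(x) = 1/(-80 + (-515/24)² - 56*(-515/24)) = 1/(-80 + 265225/576 + 3605/3) = 1/(911305/576) = 576/911305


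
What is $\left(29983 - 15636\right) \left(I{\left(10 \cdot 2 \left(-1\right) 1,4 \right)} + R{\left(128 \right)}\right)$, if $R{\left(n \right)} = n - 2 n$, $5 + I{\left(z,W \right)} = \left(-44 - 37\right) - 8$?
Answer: $-3185034$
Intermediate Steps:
$I{\left(z,W \right)} = -94$ ($I{\left(z,W \right)} = -5 - 89 = -94$)
$R{\left(n \right)} = - n$
$\left(29983 - 15636\right) \left(I{\left(10 \cdot 2 \left(-1\right) 1,4 \right)} + R{\left(128 \right)}\right) = \left(29983 - 15636\right) \left(-94 - 128\right) = 14347 \left(-94 - 128\right) = 14347 \left(-222\right) = -3185034$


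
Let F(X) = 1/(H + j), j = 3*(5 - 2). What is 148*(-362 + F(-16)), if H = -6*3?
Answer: -482332/9 ≈ -53592.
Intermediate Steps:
H = -18
j = 9 (j = 3*3 = 9)
F(X) = -⅑ (F(X) = 1/(-18 + 9) = 1/(-9) = -⅑)
148*(-362 + F(-16)) = 148*(-362 - ⅑) = 148*(-3259/9) = -482332/9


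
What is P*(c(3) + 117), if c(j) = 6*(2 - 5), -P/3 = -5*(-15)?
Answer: -22275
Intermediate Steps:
P = -225 (P = -(-15)*(-15) = -3*75 = -225)
c(j) = -18 (c(j) = 6*(-3) = -18)
P*(c(3) + 117) = -225*(-18 + 117) = -225*99 = -22275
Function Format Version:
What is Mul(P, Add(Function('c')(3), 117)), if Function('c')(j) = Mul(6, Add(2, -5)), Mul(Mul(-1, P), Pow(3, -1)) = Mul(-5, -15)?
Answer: -22275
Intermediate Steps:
P = -225 (P = Mul(-3, Mul(-5, -15)) = Mul(-3, 75) = -225)
Function('c')(j) = -18 (Function('c')(j) = Mul(6, -3) = -18)
Mul(P, Add(Function('c')(3), 117)) = Mul(-225, Add(-18, 117)) = Mul(-225, 99) = -22275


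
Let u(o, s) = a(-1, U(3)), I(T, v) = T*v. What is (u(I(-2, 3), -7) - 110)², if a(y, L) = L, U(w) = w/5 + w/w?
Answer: 293764/25 ≈ 11751.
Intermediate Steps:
U(w) = 1 + w/5 (U(w) = w*(⅕) + 1 = w/5 + 1 = 1 + w/5)
u(o, s) = 8/5 (u(o, s) = 1 + (⅕)*3 = 1 + ⅗ = 8/5)
(u(I(-2, 3), -7) - 110)² = (8/5 - 110)² = (-542/5)² = 293764/25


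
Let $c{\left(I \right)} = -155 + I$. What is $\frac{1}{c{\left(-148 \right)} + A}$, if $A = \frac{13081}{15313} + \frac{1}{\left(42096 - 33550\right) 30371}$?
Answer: $- \frac{3974497817158}{1200877657629715} \approx -0.0033097$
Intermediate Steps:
$A = \frac{3395180969159}{3974497817158}$ ($A = 13081 \cdot \frac{1}{15313} + \frac{1}{8546} \cdot \frac{1}{30371} = \frac{13081}{15313} + \frac{1}{8546} \cdot \frac{1}{30371} = \frac{13081}{15313} + \frac{1}{259550566} = \frac{3395180969159}{3974497817158} \approx 0.85424$)
$\frac{1}{c{\left(-148 \right)} + A} = \frac{1}{\left(-155 - 148\right) + \frac{3395180969159}{3974497817158}} = \frac{1}{-303 + \frac{3395180969159}{3974497817158}} = \frac{1}{- \frac{1200877657629715}{3974497817158}} = - \frac{3974497817158}{1200877657629715}$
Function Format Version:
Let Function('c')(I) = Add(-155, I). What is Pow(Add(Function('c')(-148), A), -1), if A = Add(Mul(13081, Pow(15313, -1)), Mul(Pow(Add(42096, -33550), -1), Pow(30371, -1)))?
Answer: Rational(-3974497817158, 1200877657629715) ≈ -0.0033097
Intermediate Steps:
A = Rational(3395180969159, 3974497817158) (A = Add(Mul(13081, Rational(1, 15313)), Mul(Pow(8546, -1), Rational(1, 30371))) = Add(Rational(13081, 15313), Mul(Rational(1, 8546), Rational(1, 30371))) = Add(Rational(13081, 15313), Rational(1, 259550566)) = Rational(3395180969159, 3974497817158) ≈ 0.85424)
Pow(Add(Function('c')(-148), A), -1) = Pow(Add(Add(-155, -148), Rational(3395180969159, 3974497817158)), -1) = Pow(Add(-303, Rational(3395180969159, 3974497817158)), -1) = Pow(Rational(-1200877657629715, 3974497817158), -1) = Rational(-3974497817158, 1200877657629715)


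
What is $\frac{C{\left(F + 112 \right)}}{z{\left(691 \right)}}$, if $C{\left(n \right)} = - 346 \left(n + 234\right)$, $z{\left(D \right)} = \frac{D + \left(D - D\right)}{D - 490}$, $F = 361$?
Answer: $- \frac{49169022}{691} \approx -71156.0$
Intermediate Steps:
$z{\left(D \right)} = \frac{D}{-490 + D}$ ($z{\left(D \right)} = \frac{D + 0}{-490 + D} = \frac{D}{-490 + D}$)
$C{\left(n \right)} = -80964 - 346 n$ ($C{\left(n \right)} = - 346 \left(234 + n\right) = -80964 - 346 n$)
$\frac{C{\left(F + 112 \right)}}{z{\left(691 \right)}} = \frac{-80964 - 346 \left(361 + 112\right)}{691 \frac{1}{-490 + 691}} = \frac{-80964 - 163658}{691 \cdot \frac{1}{201}} = - \frac{244622}{\frac{691}{201}} = \left(-244622\right) \frac{201}{691} = - \frac{49169022}{691}$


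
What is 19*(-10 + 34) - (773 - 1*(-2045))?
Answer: -2362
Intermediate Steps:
19*(-10 + 34) - (773 - 1*(-2045)) = 19*24 - (773 + 2045) = 456 - 1*2818 = 456 - 2818 = -2362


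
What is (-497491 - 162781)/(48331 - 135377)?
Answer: 330136/43523 ≈ 7.5853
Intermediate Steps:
(-497491 - 162781)/(48331 - 135377) = -660272/(-87046) = -660272*(-1/87046) = 330136/43523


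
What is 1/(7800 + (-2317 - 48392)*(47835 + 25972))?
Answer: -1/3742671363 ≈ -2.6719e-10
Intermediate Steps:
1/(7800 + (-2317 - 48392)*(47835 + 25972)) = 1/(7800 - 50709*73807) = 1/(7800 - 3742679163) = 1/(-3742671363) = -1/3742671363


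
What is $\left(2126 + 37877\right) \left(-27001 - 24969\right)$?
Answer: $-2078955910$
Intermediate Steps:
$\left(2126 + 37877\right) \left(-27001 - 24969\right) = 40003 \left(-51970\right) = -2078955910$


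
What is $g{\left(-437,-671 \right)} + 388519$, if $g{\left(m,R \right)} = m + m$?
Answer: $387645$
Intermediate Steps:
$g{\left(m,R \right)} = 2 m$
$g{\left(-437,-671 \right)} + 388519 = 2 \left(-437\right) + 388519 = -874 + 388519 = 387645$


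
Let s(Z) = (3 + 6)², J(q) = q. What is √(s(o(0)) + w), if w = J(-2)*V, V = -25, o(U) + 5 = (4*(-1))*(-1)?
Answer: √131 ≈ 11.446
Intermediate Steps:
o(U) = -1 (o(U) = -5 + (4*(-1))*(-1) = -5 - 4*(-1) = -5 + 4 = -1)
s(Z) = 81 (s(Z) = 9² = 81)
w = 50 (w = -2*(-25) = 50)
√(s(o(0)) + w) = √(81 + 50) = √131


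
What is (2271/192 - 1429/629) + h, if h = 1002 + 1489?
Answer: 100662393/40256 ≈ 2500.6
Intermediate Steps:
h = 2491
(2271/192 - 1429/629) + h = (2271/192 - 1429/629) + 2491 = (2271*(1/192) - 1429*1/629) + 2491 = (757/64 - 1429/629) + 2491 = 384697/40256 + 2491 = 100662393/40256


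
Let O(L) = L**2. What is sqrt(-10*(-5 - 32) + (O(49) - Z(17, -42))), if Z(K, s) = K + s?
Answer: 2*sqrt(699) ≈ 52.877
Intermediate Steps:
sqrt(-10*(-5 - 32) + (O(49) - Z(17, -42))) = sqrt(-10*(-5 - 32) + (49**2 - (17 - 42))) = sqrt(-10*(-37) + (2401 - 1*(-25))) = sqrt(370 + (2401 + 25)) = sqrt(370 + 2426) = sqrt(2796) = 2*sqrt(699)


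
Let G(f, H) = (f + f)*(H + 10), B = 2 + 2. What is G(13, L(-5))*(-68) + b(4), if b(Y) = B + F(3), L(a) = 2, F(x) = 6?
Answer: -21206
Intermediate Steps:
B = 4
b(Y) = 10 (b(Y) = 4 + 6 = 10)
G(f, H) = 2*f*(10 + H) (G(f, H) = (2*f)*(10 + H) = 2*f*(10 + H))
G(13, L(-5))*(-68) + b(4) = (2*13*(10 + 2))*(-68) + 10 = (2*13*12)*(-68) + 10 = 312*(-68) + 10 = -21216 + 10 = -21206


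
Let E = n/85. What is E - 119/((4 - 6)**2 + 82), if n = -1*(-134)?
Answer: 1409/7310 ≈ 0.19275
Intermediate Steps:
n = 134
E = 134/85 ≈ 1.5765
E - 119/((4 - 6)**2 + 82) = 134/85 - 119/((4 - 6)**2 + 82) = 134/85 - 119/((-2)**2 + 82) = 134/85 - 119/(4 + 82) = 134/85 - 119/86 = 1409/7310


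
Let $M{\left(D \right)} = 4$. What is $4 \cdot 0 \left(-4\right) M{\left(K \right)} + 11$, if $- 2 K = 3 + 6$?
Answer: $11$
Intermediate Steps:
$K = - \frac{9}{2}$ ($K = - \frac{3 + 6}{2} = \left(- \frac{1}{2}\right) 9 = - \frac{9}{2} \approx -4.5$)
$4 \cdot 0 \left(-4\right) M{\left(K \right)} + 11 = 4 \cdot 0 \left(-4\right) 4 + 11 = 0 \left(-4\right) 4 + 11 = 0 \cdot 4 + 11 = 0 + 11 = 11$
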